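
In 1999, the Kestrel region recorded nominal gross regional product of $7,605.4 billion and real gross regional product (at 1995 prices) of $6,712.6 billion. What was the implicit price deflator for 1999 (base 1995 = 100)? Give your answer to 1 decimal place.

implicit price deflator = (Nominal / Real) × 100 = 7605.4 / 6712.6 × 100 = 113.30.

113.3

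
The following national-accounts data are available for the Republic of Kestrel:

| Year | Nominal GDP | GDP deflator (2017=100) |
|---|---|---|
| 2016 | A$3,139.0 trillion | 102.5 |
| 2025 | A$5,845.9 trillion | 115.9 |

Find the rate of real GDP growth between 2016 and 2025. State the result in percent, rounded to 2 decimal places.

64.70%

Deflate each year: 2016 → 3139.0/1.025 = 3062.44; 2025 → 5845.9/1.159 = 5043.92.
So real GDP changed by 5043.92/3062.44 − 1 = 0.6470, i.e. 64.70%.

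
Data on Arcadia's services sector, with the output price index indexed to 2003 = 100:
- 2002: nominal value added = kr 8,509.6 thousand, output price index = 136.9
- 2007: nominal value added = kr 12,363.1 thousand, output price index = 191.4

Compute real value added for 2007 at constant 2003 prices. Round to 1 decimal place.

Real value added = Nominal / (output price index/100) = 12363.1 / 1.914 = 6459.30.

kr 6,459.3 thousand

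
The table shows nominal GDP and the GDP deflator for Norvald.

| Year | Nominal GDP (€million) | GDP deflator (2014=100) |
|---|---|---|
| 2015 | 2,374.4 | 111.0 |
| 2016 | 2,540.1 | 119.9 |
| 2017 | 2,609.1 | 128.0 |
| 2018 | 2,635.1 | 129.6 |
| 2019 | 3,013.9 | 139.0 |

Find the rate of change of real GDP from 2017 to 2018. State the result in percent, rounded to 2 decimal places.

-0.25%

Real GDP 2017 = 2609.1/1.280 = 2038.36.
Real GDP 2018 = 2635.1/1.296 = 2033.26.
Change = 2033.26/2038.36 − 1 = -0.0025.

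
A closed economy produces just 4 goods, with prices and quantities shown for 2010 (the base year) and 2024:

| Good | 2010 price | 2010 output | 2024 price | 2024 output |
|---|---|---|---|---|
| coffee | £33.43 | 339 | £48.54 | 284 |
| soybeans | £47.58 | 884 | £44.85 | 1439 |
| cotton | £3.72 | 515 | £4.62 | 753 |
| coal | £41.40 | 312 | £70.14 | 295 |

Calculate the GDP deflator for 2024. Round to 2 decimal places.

110.24

Nominal GDP 2024 = 48.54·284 + 44.85·1439 + 4.62·753 + 70.14·295 = 102494.67.
Real GDP 2024 (at 2010 prices) = 33.43·284 + 47.58·1439 + 3.72·753 + 41.40·295 = 92975.90.
Deflator = Nominal/Real × 100 = 102494.67/92975.90 × 100 = 110.238.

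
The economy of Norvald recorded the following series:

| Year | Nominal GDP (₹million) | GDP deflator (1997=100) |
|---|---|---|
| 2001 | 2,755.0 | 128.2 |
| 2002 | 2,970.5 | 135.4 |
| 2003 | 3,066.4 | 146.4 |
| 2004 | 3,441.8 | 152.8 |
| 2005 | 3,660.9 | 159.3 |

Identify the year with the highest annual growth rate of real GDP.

2004

2002: real = 2970.5/1.354 = 2193.87; growth vs 2001 (2148.99) = 2.09%.
2003: real = 3066.4/1.464 = 2094.54; growth vs 2002 (2193.87) = -4.53%.
2004: real = 3441.8/1.528 = 2252.49; growth vs 2003 (2094.54) = 7.54%.
2005: real = 3660.9/1.593 = 2298.12; growth vs 2004 (2252.49) = 2.03%.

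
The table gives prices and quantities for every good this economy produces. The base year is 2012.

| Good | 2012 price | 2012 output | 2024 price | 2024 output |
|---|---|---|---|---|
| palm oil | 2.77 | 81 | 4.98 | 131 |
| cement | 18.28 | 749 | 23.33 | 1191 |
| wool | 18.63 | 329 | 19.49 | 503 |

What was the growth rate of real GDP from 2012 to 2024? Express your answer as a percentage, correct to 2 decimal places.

57.17%

Real GDP 2012 = Nominal GDP 2012 = 2.77·81 + 18.28·749 + 18.63·329 = 20045.36.
Real GDP 2024 (at 2012 prices) = 2.77·131 + 18.28·1191 + 18.63·503 = 31505.24.
Real growth = 31505.24/20045.36 − 1 = 0.5717.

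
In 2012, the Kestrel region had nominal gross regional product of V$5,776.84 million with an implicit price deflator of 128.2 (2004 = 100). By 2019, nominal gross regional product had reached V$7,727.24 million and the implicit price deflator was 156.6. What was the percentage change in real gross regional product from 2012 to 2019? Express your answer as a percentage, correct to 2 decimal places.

9.50%

Deflate each year: 2012 → 5776.84/1.282 = 4506.12; 2019 → 7727.24/1.566 = 4934.38.
So real gross regional product changed by 4934.38/4506.12 − 1 = 0.0950, i.e. 9.50%.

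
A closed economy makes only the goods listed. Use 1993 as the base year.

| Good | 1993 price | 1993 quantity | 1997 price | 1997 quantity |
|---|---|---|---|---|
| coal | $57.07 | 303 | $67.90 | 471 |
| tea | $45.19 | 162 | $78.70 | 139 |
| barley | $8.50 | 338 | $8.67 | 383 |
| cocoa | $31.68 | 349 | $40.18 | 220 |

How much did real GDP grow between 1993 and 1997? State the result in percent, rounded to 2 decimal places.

Real GDP 1993 = Nominal GDP 1993 = 57.07·303 + 45.19·162 + 8.50·338 + 31.68·349 = 38542.31.
Real GDP 1997 (at 1993 prices) = 57.07·471 + 45.19·139 + 8.50·383 + 31.68·220 = 43386.48.
Real growth = 43386.48/38542.31 − 1 = 0.1257.

12.57%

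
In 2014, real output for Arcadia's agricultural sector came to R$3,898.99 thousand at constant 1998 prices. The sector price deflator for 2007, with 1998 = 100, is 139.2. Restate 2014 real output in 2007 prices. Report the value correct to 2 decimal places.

Real output in 2007 prices = Real output in 1998 prices × (P_2007/P_1998) = 3898.99 × 1.392 = 5427.39.

R$5,427.39 thousand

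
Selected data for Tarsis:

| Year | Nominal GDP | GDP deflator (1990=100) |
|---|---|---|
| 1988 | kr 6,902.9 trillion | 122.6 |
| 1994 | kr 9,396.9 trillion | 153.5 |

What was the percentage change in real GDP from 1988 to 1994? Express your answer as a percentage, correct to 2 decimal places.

8.73%

Real GDP 1988 = 6902.9 / 1.226 = 5630.42.
Real GDP 1994 = 9396.9 / 1.535 = 6121.76.
Real growth = 6121.76 / 5630.42 − 1 = 0.0873.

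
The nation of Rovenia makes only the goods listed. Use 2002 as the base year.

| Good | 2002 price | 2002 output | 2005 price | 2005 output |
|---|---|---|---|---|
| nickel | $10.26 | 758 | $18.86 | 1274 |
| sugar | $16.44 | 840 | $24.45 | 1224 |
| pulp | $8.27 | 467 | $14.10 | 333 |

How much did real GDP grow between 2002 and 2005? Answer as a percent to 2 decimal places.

Real GDP 2002 = Nominal GDP 2002 = 10.26·758 + 16.44·840 + 8.27·467 = 25448.77.
Real GDP 2005 (at 2002 prices) = 10.26·1274 + 16.44·1224 + 8.27·333 = 35947.71.
Real growth = 35947.71/25448.77 − 1 = 0.4126.

41.26%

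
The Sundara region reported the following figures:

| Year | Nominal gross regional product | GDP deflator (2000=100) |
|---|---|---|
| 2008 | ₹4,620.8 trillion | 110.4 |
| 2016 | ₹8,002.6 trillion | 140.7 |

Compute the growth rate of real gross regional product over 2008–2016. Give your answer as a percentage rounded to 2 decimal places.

Real gross regional product 2008 = 4620.8 / 1.104 = 4185.51.
Real gross regional product 2016 = 8002.6 / 1.407 = 5687.70.
Real growth = 5687.70 / 4185.51 − 1 = 0.3589.

35.89%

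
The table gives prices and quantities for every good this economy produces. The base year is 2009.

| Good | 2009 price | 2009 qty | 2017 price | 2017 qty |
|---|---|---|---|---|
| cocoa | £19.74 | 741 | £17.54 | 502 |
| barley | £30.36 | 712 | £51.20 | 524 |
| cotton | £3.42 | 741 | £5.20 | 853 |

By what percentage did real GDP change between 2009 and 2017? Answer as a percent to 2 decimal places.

Real GDP 2009 = Nominal GDP 2009 = 19.74·741 + 30.36·712 + 3.42·741 = 38777.88.
Real GDP 2017 (at 2009 prices) = 19.74·502 + 30.36·524 + 3.42·853 = 28735.38.
Real growth = 28735.38/38777.88 − 1 = -0.2590.

-25.90%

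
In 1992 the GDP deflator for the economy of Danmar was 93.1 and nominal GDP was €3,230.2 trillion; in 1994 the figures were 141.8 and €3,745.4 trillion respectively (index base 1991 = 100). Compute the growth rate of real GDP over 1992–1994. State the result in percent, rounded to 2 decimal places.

-23.87%

Real GDP 1992 = 3230.2 / 0.931 = 3469.60.
Real GDP 1994 = 3745.4 / 1.418 = 2641.33.
Real growth = 2641.33 / 3469.60 − 1 = -0.2387.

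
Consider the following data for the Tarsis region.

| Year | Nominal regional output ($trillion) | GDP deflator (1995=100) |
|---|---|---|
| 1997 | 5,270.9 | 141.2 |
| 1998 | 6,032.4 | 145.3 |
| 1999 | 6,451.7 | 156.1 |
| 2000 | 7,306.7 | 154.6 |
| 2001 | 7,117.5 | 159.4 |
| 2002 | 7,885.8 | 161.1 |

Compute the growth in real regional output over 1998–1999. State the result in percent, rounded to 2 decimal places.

Real regional output 1998 = 6032.4/1.453 = 4151.69.
Real regional output 1999 = 6451.7/1.561 = 4133.06.
Change = 4133.06/4151.69 − 1 = -0.0045.

-0.45%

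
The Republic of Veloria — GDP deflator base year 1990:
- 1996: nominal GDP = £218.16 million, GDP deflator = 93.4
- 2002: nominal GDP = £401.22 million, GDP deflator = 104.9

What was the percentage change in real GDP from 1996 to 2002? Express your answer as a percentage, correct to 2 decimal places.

63.75%

Real GDP 1996 = 218.16 / 0.934 = 233.58.
Real GDP 2002 = 401.22 / 1.049 = 382.48.
Real growth = 382.48 / 233.58 − 1 = 0.6375.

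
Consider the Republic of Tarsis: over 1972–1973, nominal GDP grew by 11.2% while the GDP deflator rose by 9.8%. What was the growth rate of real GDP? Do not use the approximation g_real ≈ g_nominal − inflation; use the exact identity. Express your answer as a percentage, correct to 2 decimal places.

(1 + g_nom) = (1 + g_real)(1 + π), so g_real = 1.1120 / 1.0980 − 1 = 0.01275.

1.28%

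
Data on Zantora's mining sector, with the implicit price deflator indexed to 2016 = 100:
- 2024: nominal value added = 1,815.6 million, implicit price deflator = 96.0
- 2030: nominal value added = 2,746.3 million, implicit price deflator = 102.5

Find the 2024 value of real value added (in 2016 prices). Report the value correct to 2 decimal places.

1,891.25 million

Real value added = Nominal / (implicit price deflator/100) = 1815.6 / 0.960 = 1891.25.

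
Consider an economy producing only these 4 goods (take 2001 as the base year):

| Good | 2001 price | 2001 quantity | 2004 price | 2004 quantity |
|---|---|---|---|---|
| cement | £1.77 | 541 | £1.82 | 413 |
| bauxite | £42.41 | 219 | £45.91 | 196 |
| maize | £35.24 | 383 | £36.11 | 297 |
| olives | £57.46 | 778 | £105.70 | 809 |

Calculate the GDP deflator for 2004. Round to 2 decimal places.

Nominal GDP 2004 = 1.82·413 + 45.91·196 + 36.11·297 + 105.70·809 = 105985.99.
Real GDP 2004 (at 2001 prices) = 1.77·413 + 42.41·196 + 35.24·297 + 57.46·809 = 65994.79.
Deflator = Nominal/Real × 100 = 105985.99/65994.79 × 100 = 160.598.

160.60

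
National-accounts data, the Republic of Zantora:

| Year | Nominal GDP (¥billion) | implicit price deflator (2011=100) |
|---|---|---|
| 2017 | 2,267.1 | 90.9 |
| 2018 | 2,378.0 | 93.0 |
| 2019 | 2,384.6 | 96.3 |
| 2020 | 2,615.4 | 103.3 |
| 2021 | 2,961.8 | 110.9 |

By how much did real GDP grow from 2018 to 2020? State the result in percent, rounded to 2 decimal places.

Real GDP 2018 = 2378.0/0.930 = 2556.99.
Real GDP 2020 = 2615.4/1.033 = 2531.85.
Change = 2531.85/2556.99 − 1 = -0.0098.

-0.98%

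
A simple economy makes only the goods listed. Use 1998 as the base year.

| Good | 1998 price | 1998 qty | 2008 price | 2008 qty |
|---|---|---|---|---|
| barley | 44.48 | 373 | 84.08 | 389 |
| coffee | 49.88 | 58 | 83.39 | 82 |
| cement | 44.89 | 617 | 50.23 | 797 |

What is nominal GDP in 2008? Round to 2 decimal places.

79578.41

Nominal GDP 2008 = Σ (p_2008 × q_2008) = 84.08·389 + 83.39·82 + 50.23·797 = 79578.41.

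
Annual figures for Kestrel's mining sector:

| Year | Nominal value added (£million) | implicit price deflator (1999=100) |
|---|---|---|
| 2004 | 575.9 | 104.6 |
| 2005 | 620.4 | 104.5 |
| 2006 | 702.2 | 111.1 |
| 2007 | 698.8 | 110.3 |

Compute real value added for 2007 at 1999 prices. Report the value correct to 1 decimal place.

Real value added 2007 = 698.8 / 1.103 = 633.54.

£633.5 million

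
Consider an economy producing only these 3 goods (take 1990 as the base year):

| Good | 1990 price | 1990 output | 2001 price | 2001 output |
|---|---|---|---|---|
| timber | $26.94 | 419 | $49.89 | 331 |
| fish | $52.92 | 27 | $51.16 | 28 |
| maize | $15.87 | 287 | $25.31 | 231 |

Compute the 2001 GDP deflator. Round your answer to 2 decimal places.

Nominal GDP 2001 = 49.89·331 + 51.16·28 + 25.31·231 = 23792.68.
Real GDP 2001 (at 1990 prices) = 26.94·331 + 52.92·28 + 15.87·231 = 14064.87.
Deflator = Nominal/Real × 100 = 23792.68/14064.87 × 100 = 169.164.

169.16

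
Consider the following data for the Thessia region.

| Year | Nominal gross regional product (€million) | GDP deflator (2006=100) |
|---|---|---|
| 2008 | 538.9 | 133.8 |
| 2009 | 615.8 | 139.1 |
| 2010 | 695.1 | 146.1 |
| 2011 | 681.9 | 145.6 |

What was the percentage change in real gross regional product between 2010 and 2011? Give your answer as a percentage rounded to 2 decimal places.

Real gross regional product 2010 = 695.1/1.461 = 475.77.
Real gross regional product 2011 = 681.9/1.456 = 468.34.
Change = 468.34/475.77 − 1 = -0.0156.

-1.56%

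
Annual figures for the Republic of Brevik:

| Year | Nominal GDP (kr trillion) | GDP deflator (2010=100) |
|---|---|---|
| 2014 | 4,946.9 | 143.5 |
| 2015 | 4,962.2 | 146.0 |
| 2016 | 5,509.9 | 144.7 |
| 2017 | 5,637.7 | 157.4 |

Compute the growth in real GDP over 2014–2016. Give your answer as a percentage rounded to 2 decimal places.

Real GDP 2014 = 4946.9/1.435 = 3447.32.
Real GDP 2016 = 5509.9/1.447 = 3807.81.
Change = 3807.81/3447.32 − 1 = 0.1046.

10.46%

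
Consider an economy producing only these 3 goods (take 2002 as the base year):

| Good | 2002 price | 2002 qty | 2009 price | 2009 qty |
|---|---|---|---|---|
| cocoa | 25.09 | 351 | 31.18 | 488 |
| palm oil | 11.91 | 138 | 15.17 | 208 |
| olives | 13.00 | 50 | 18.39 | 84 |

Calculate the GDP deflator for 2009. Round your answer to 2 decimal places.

Nominal GDP 2009 = 31.18·488 + 15.17·208 + 18.39·84 = 19915.96.
Real GDP 2009 (at 2002 prices) = 25.09·488 + 11.91·208 + 13.00·84 = 15813.20.
Deflator = Nominal/Real × 100 = 19915.96/15813.20 × 100 = 125.945.

125.95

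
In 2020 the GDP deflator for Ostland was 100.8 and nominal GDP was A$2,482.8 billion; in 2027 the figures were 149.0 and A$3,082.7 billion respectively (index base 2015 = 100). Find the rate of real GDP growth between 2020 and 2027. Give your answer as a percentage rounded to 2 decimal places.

Deflate each year: 2020 → 2482.8/1.008 = 2463.10; 2027 → 3082.7/1.490 = 2068.93.
So real GDP changed by 2068.93/2463.10 − 1 = -0.1600, i.e. -16.00%.

-16.00%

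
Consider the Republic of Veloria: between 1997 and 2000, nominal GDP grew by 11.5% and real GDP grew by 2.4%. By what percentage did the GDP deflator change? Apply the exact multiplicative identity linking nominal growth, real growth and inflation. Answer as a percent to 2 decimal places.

8.89%

(1 + g_nom) = (1 + g_real)(1 + π), so π = 1.1150 / 1.0240 − 1 = 0.08887.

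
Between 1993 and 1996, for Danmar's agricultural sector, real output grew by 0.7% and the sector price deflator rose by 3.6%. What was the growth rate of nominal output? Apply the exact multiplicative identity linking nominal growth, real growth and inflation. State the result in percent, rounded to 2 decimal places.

4.33%

(1 + g_nom) = (1 + g_real)(1 + π) = 1.0070 × 1.0360 = 1.04325.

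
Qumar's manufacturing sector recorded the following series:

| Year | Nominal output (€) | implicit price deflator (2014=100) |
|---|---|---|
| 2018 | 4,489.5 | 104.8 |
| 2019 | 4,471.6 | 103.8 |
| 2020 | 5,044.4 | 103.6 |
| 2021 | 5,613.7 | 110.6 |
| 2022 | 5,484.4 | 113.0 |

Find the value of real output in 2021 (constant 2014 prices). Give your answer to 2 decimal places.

€5,075.68

Real output 2021 = 5613.7 / 1.106 = 5075.68.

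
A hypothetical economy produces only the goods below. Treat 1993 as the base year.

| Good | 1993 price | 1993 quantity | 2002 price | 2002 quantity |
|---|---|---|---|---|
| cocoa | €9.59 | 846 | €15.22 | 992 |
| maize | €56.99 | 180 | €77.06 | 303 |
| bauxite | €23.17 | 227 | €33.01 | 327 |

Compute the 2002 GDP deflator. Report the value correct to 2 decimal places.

143.32

Nominal GDP 2002 = 15.22·992 + 77.06·303 + 33.01·327 = 49241.69.
Real GDP 2002 (at 1993 prices) = 9.59·992 + 56.99·303 + 23.17·327 = 34357.84.
Deflator = Nominal/Real × 100 = 49241.69/34357.84 × 100 = 143.320.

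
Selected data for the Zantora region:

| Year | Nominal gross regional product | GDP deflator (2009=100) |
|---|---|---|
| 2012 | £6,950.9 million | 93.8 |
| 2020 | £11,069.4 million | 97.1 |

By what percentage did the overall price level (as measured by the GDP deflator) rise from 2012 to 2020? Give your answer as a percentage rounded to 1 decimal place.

Price-level change = 97.1 / 93.8 − 1 = 0.0352.

3.5%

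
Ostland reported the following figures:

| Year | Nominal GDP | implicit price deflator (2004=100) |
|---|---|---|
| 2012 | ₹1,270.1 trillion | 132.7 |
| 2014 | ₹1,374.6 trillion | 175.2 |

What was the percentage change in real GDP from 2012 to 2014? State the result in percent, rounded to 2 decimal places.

-18.03%

Real GDP 2012 = 1270.1 / 1.327 = 957.12.
Real GDP 2014 = 1374.6 / 1.752 = 784.59.
Real growth = 784.59 / 957.12 − 1 = -0.1803.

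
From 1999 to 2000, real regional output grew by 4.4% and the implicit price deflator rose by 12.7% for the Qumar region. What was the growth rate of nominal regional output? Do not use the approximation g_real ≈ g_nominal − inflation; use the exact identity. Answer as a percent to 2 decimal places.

17.66%

(1 + g_nom) = (1 + g_real)(1 + π) = 1.0440 × 1.1270 = 1.17659.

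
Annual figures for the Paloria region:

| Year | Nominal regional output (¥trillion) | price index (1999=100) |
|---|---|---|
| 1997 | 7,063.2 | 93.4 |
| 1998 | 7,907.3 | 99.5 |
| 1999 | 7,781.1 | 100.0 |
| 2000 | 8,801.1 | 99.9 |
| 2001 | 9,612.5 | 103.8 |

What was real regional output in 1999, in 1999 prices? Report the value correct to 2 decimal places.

¥7,781.10 trillion

Real regional output 1999 = 7781.1 / 1.000 = 7781.10.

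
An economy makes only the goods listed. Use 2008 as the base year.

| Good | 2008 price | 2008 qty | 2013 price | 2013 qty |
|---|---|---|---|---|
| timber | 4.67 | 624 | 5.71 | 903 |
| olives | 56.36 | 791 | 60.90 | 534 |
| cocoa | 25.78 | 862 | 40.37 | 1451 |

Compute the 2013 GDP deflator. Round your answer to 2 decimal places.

Nominal GDP 2013 = 5.71·903 + 60.90·534 + 40.37·1451 = 96253.60.
Real GDP 2013 (at 2008 prices) = 4.67·903 + 56.36·534 + 25.78·1451 = 71720.03.
Deflator = Nominal/Real × 100 = 96253.60/71720.03 × 100 = 134.207.

134.21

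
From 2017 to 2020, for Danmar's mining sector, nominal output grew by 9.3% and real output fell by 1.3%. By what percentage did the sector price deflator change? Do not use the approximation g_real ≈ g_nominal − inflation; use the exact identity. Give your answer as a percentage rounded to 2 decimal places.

(1 + g_nom) = (1 + g_real)(1 + π), so π = 1.0930 / 0.9870 − 1 = 0.10740.

10.74%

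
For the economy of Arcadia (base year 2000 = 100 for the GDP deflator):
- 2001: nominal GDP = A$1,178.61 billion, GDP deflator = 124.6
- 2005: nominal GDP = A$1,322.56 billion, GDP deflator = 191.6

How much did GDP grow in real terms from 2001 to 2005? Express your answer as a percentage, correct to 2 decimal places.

-27.03%

Real GDP 2001 = 1178.61 / 1.246 = 945.91.
Real GDP 2005 = 1322.56 / 1.916 = 690.27.
Real growth = 690.27 / 945.91 − 1 = -0.2703.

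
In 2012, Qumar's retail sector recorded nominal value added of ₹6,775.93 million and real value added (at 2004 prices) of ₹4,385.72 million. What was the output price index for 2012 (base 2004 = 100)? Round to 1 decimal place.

154.5

output price index = (Nominal / Real) × 100 = 6775.93 / 4385.72 × 100 = 154.50.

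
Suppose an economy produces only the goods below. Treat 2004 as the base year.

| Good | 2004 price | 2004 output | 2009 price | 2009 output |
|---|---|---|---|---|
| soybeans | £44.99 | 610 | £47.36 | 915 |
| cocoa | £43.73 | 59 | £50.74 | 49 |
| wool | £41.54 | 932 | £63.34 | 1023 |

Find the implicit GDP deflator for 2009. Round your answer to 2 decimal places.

128.92

Nominal GDP 2009 = 47.36·915 + 50.74·49 + 63.34·1023 = 110617.48.
Real GDP 2009 (at 2004 prices) = 44.99·915 + 43.73·49 + 41.54·1023 = 85804.04.
Deflator = Nominal/Real × 100 = 110617.48/85804.04 × 100 = 128.919.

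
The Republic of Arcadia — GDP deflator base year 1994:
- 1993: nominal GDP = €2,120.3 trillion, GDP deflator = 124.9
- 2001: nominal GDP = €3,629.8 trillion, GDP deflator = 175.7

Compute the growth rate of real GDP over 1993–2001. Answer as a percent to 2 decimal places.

21.70%

Deflate each year: 1993 → 2120.3/1.249 = 1697.60; 2001 → 3629.8/1.757 = 2065.91.
So real GDP changed by 2065.91/1697.60 − 1 = 0.2170, i.e. 21.70%.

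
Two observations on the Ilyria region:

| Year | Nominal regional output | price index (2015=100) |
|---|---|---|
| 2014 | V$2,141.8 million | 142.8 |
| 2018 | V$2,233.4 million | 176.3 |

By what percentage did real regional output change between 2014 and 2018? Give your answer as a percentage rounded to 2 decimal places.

-15.54%

Deflate each year: 2014 → 2141.8/1.428 = 1499.86; 2018 → 2233.4/1.763 = 1266.82.
So real regional output changed by 1266.82/1499.86 − 1 = -0.1554, i.e. -15.54%.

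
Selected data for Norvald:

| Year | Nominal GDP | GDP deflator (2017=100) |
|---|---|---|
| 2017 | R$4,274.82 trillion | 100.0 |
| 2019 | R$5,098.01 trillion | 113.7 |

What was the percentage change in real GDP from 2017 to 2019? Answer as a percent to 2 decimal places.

4.89%

Real GDP 2017 = 4274.82 / 1.000 = 4274.82.
Real GDP 2019 = 5098.01 / 1.137 = 4483.74.
Real growth = 4483.74 / 4274.82 − 1 = 0.0489.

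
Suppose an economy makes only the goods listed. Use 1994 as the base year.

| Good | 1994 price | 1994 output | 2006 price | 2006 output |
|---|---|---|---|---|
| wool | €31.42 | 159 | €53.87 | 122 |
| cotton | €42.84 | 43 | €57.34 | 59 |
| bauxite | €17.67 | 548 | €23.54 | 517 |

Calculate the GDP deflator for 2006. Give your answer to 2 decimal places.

142.78

Nominal GDP 2006 = 53.87·122 + 57.34·59 + 23.54·517 = 22125.38.
Real GDP 2006 (at 1994 prices) = 31.42·122 + 42.84·59 + 17.67·517 = 15496.19.
Deflator = Nominal/Real × 100 = 22125.38/15496.19 × 100 = 142.779.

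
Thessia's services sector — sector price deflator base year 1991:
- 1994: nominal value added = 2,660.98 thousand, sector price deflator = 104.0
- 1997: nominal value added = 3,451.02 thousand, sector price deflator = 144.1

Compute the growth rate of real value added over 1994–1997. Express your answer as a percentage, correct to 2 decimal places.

-6.40%

Deflate each year: 1994 → 2660.98/1.040 = 2558.63; 1997 → 3451.02/1.441 = 2394.88.
So real value added changed by 2394.88/2558.63 − 1 = -0.0640, i.e. -6.40%.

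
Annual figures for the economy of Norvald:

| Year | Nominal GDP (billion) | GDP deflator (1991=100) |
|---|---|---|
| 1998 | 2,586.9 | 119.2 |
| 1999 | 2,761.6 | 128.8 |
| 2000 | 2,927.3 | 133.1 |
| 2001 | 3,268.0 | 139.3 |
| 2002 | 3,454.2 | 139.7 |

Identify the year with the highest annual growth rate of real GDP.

1999: real = 2761.6/1.288 = 2144.10; growth vs 1998 (2170.22) = -1.20%.
2000: real = 2927.3/1.331 = 2199.32; growth vs 1999 (2144.10) = 2.58%.
2001: real = 3268.0/1.393 = 2346.02; growth vs 2000 (2199.32) = 6.67%.
2002: real = 3454.2/1.397 = 2472.58; growth vs 2001 (2346.02) = 5.39%.

2001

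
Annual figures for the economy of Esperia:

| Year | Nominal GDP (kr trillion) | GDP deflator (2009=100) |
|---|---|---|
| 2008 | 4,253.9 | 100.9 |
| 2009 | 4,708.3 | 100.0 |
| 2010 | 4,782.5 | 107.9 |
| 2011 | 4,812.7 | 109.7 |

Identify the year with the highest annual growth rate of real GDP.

2009: real = 4708.3/1.000 = 4708.30; growth vs 2008 (4215.96) = 11.68%.
2010: real = 4782.5/1.079 = 4432.34; growth vs 2009 (4708.30) = -5.86%.
2011: real = 4812.7/1.097 = 4387.15; growth vs 2010 (4432.34) = -1.02%.

2009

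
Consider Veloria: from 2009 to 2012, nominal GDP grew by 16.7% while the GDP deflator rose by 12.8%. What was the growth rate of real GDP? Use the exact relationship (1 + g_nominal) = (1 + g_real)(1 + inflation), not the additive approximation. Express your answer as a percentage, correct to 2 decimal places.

3.46%

(1 + g_nom) = (1 + g_real)(1 + π), so g_real = 1.1670 / 1.1280 − 1 = 0.03457.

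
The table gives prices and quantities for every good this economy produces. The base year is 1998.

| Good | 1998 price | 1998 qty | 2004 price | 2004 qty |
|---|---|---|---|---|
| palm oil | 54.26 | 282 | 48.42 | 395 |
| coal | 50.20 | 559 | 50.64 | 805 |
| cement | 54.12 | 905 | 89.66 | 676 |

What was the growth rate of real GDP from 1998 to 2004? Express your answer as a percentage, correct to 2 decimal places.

Real GDP 1998 = Nominal GDP 1998 = 54.26·282 + 50.20·559 + 54.12·905 = 92341.72.
Real GDP 2004 (at 1998 prices) = 54.26·395 + 50.20·805 + 54.12·676 = 98428.82.
Real growth = 98428.82/92341.72 − 1 = 0.0659.

6.59%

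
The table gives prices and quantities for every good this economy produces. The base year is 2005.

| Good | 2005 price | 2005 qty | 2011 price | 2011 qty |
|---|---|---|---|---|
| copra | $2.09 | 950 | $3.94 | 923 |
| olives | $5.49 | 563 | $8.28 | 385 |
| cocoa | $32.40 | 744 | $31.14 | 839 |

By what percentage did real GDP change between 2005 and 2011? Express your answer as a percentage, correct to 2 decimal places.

Real GDP 2005 = Nominal GDP 2005 = 2.09·950 + 5.49·563 + 32.40·744 = 29181.97.
Real GDP 2011 (at 2005 prices) = 2.09·923 + 5.49·385 + 32.40·839 = 31226.32.
Real growth = 31226.32/29181.97 − 1 = 0.0701.

7.01%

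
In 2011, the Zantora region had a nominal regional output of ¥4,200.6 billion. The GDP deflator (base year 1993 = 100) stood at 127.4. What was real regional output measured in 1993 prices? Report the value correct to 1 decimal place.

Real regional output = Nominal / (GDP deflator/100) = 4200.6 / 1.274 = 3297.17.

¥3,297.2 billion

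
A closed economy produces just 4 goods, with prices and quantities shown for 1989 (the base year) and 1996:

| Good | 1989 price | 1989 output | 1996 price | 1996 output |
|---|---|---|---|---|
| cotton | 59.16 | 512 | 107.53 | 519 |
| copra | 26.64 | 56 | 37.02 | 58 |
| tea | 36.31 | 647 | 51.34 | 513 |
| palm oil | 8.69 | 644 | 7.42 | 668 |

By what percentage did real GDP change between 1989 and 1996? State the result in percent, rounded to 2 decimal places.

Real GDP 1989 = Nominal GDP 1989 = 59.16·512 + 26.64·56 + 36.31·647 + 8.69·644 = 60870.69.
Real GDP 1996 (at 1989 prices) = 59.16·519 + 26.64·58 + 36.31·513 + 8.69·668 = 56681.11.
Real growth = 56681.11/60870.69 − 1 = -0.0688.

-6.88%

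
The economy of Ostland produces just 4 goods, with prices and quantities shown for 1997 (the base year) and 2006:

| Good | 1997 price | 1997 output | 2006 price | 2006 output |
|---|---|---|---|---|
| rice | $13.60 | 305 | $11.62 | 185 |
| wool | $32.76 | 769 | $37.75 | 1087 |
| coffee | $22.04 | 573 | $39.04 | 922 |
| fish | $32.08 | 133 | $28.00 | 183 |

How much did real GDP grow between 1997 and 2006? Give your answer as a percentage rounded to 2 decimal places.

39.11%

Real GDP 1997 = Nominal GDP 1997 = 13.60·305 + 32.76·769 + 22.04·573 + 32.08·133 = 46236.00.
Real GDP 2006 (at 1997 prices) = 13.60·185 + 32.76·1087 + 22.04·922 + 32.08·183 = 64317.64.
Real growth = 64317.64/46236.00 − 1 = 0.3911.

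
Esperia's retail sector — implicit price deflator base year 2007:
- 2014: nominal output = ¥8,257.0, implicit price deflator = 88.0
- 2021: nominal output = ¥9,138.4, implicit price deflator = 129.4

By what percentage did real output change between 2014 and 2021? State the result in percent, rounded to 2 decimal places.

-24.73%

Real output 2014 = 8257.0 / 0.880 = 9382.95.
Real output 2021 = 9138.4 / 1.294 = 7062.13.
Real growth = 7062.13 / 9382.95 − 1 = -0.2473.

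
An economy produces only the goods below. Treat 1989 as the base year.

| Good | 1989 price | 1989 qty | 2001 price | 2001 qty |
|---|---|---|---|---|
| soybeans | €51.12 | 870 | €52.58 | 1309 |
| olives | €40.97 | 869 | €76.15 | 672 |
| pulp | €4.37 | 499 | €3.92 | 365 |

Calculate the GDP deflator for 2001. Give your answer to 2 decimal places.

126.43

Nominal GDP 2001 = 52.58·1309 + 76.15·672 + 3.92·365 = 121430.82.
Real GDP 2001 (at 1989 prices) = 51.12·1309 + 40.97·672 + 4.37·365 = 96042.97.
Deflator = Nominal/Real × 100 = 121430.82/96042.97 × 100 = 126.434.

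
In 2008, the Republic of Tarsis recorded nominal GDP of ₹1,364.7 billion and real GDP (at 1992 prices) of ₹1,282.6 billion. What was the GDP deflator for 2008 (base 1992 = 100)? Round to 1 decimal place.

106.4

GDP deflator = (Nominal / Real) × 100 = 1364.7 / 1282.6 × 100 = 106.40.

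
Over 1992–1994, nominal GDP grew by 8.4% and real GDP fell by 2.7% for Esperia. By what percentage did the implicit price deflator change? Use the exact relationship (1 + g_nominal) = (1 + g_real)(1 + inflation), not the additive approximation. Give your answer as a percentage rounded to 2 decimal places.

(1 + g_nom) = (1 + g_real)(1 + π), so π = 1.0840 / 0.9730 − 1 = 0.11408.

11.41%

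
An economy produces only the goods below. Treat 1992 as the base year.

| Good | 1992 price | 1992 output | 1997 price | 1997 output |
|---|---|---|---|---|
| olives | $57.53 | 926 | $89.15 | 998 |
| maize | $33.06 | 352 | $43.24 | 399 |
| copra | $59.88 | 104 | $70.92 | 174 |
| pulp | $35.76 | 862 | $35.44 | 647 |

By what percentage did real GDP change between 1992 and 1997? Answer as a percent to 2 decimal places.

2.16%

Real GDP 1992 = Nominal GDP 1992 = 57.53·926 + 33.06·352 + 59.88·104 + 35.76·862 = 101962.54.
Real GDP 1997 (at 1992 prices) = 57.53·998 + 33.06·399 + 59.88·174 + 35.76·647 = 104161.72.
Real growth = 104161.72/101962.54 − 1 = 0.0216.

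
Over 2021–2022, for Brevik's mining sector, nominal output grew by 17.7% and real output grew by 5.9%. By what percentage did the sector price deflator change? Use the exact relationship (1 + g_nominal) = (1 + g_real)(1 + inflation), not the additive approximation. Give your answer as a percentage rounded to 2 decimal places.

11.14%

(1 + g_nom) = (1 + g_real)(1 + π), so π = 1.1770 / 1.0590 − 1 = 0.11143.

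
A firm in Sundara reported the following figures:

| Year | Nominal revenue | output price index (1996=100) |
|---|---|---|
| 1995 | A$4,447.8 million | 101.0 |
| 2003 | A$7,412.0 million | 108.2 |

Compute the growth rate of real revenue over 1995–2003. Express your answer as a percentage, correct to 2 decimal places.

Real revenue 1995 = 4447.8 / 1.010 = 4403.76.
Real revenue 2003 = 7412.0 / 1.082 = 6850.28.
Real growth = 6850.28 / 4403.76 − 1 = 0.5556.

55.56%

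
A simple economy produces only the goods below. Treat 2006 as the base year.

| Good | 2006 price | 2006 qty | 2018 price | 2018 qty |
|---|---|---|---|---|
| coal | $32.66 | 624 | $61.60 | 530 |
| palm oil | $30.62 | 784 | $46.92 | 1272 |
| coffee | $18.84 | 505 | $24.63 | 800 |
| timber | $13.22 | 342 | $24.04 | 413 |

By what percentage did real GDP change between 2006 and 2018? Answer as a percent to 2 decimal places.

Real GDP 2006 = Nominal GDP 2006 = 32.66·624 + 30.62·784 + 18.84·505 + 13.22·342 = 58421.36.
Real GDP 2018 (at 2006 prices) = 32.66·530 + 30.62·1272 + 18.84·800 + 13.22·413 = 76790.30.
Real growth = 76790.30/58421.36 − 1 = 0.3144.

31.44%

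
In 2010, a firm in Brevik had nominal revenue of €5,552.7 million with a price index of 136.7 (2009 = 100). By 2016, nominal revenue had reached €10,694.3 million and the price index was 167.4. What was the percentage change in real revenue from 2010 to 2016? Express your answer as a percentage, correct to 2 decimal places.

Real revenue 2010 = 5552.7 / 1.367 = 4061.96.
Real revenue 2016 = 10694.3 / 1.674 = 6388.47.
Real growth = 6388.47 / 4061.96 − 1 = 0.5728.

57.28%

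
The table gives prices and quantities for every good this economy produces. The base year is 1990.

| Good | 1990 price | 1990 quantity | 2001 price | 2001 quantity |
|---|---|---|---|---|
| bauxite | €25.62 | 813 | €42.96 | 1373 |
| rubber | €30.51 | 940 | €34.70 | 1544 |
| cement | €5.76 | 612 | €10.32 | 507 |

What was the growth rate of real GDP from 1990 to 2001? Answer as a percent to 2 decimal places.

Real GDP 1990 = Nominal GDP 1990 = 25.62·813 + 30.51·940 + 5.76·612 = 53033.58.
Real GDP 2001 (at 1990 prices) = 25.62·1373 + 30.51·1544 + 5.76·507 = 85204.02.
Real growth = 85204.02/53033.58 − 1 = 0.6066.

60.66%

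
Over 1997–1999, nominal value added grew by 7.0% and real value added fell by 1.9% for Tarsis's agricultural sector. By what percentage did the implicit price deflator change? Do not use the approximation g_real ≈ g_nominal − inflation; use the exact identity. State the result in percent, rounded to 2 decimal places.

(1 + g_nom) = (1 + g_real)(1 + π), so π = 1.0700 / 0.9810 − 1 = 0.09072.

9.07%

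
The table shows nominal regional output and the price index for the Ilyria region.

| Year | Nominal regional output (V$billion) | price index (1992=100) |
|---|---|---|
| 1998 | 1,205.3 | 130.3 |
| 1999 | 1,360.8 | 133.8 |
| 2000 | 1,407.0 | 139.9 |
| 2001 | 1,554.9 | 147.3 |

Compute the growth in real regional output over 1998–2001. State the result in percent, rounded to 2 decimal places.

14.12%

Real regional output 1998 = 1205.3/1.303 = 925.02.
Real regional output 2001 = 1554.9/1.473 = 1055.60.
Change = 1055.60/925.02 − 1 = 0.1412.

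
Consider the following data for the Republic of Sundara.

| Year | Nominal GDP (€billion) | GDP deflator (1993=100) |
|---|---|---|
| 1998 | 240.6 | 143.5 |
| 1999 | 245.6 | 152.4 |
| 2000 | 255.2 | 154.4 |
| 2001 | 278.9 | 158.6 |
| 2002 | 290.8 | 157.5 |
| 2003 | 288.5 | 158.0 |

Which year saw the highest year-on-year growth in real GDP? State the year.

2001

1999: real = 245.6/1.524 = 161.15; growth vs 1998 (167.67) = -3.89%.
2000: real = 255.2/1.544 = 165.28; growth vs 1999 (161.15) = 2.56%.
2001: real = 278.9/1.586 = 175.85; growth vs 2000 (165.28) = 6.40%.
2002: real = 290.8/1.575 = 184.63; growth vs 2001 (175.85) = 4.99%.
2003: real = 288.5/1.580 = 182.59; growth vs 2002 (184.63) = -1.10%.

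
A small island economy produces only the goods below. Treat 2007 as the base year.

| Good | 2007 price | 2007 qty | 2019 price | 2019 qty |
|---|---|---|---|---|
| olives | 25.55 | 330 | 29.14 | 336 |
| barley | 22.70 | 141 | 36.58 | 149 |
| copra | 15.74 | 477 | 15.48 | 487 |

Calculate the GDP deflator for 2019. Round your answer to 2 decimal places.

Nominal GDP 2019 = 29.14·336 + 36.58·149 + 15.48·487 = 22780.22.
Real GDP 2019 (at 2007 prices) = 25.55·336 + 22.70·149 + 15.74·487 = 19632.48.
Deflator = Nominal/Real × 100 = 22780.22/19632.48 × 100 = 116.033.

116.03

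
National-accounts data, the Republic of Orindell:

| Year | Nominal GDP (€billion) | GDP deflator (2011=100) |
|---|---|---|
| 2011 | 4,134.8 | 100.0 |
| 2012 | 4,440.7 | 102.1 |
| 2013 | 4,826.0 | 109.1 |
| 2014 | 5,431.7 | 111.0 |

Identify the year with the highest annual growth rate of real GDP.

2012: real = 4440.7/1.021 = 4349.36; growth vs 2011 (4134.80) = 5.19%.
2013: real = 4826.0/1.091 = 4423.46; growth vs 2012 (4349.36) = 1.70%.
2014: real = 5431.7/1.110 = 4893.42; growth vs 2013 (4423.46) = 10.62%.

2014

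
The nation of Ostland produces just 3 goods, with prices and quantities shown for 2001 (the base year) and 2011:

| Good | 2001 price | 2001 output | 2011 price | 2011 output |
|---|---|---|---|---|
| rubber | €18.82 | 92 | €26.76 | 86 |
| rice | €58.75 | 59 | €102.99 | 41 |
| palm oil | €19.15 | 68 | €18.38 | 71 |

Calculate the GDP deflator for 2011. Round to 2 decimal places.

145.33

Nominal GDP 2011 = 26.76·86 + 102.99·41 + 18.38·71 = 7828.93.
Real GDP 2011 (at 2001 prices) = 18.82·86 + 58.75·41 + 19.15·71 = 5386.92.
Deflator = Nominal/Real × 100 = 7828.93/5386.92 × 100 = 145.332.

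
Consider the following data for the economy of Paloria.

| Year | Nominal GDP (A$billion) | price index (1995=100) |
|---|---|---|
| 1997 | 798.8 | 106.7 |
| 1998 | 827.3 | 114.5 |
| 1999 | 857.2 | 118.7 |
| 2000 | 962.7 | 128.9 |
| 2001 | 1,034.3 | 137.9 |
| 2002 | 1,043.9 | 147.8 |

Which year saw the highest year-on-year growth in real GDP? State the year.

2000

1998: real = 827.3/1.145 = 722.53; growth vs 1997 (748.64) = -3.49%.
1999: real = 857.2/1.187 = 722.16; growth vs 1998 (722.53) = -0.05%.
2000: real = 962.7/1.289 = 746.86; growth vs 1999 (722.16) = 3.42%.
2001: real = 1034.3/1.379 = 750.04; growth vs 2000 (746.86) = 0.43%.
2002: real = 1043.9/1.478 = 706.29; growth vs 2001 (750.04) = -5.83%.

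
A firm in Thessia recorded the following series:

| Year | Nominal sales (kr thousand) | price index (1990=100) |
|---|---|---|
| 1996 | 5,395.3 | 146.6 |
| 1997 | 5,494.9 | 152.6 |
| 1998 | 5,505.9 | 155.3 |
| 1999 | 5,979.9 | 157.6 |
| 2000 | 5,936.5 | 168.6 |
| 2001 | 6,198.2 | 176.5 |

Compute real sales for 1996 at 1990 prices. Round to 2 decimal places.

kr 3,680.29 thousand

Real sales 1996 = 5395.3 / 1.466 = 3680.29.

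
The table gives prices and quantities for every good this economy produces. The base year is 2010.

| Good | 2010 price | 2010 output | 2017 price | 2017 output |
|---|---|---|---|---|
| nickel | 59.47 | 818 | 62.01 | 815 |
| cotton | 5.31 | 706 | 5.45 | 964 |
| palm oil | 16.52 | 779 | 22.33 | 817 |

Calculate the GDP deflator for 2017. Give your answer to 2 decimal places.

110.36

Nominal GDP 2017 = 62.01·815 + 5.45·964 + 22.33·817 = 74035.56.
Real GDP 2017 (at 2010 prices) = 59.47·815 + 5.31·964 + 16.52·817 = 67083.73.
Deflator = Nominal/Real × 100 = 74035.56/67083.73 × 100 = 110.363.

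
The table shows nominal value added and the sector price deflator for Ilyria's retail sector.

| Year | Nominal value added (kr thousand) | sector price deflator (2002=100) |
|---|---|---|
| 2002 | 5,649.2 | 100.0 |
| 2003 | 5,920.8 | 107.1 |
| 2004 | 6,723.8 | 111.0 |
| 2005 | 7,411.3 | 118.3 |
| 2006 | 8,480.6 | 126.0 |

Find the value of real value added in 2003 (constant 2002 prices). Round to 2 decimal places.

Real value added 2003 = 5920.8 / 1.071 = 5528.29.

kr 5,528.29 thousand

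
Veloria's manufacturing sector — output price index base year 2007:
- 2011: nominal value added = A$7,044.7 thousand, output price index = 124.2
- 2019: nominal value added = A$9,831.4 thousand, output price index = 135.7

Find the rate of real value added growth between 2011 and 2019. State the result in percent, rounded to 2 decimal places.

27.73%

Real value added 2011 = 7044.7 / 1.242 = 5672.06.
Real value added 2019 = 9831.4 / 1.357 = 7244.95.
Real growth = 7244.95 / 5672.06 − 1 = 0.2773.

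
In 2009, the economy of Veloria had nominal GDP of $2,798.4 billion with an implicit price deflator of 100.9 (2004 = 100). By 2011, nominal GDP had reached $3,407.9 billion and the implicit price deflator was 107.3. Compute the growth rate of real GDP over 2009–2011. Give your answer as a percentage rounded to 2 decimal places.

14.52%

Real GDP 2009 = 2798.4 / 1.009 = 2773.44.
Real GDP 2011 = 3407.9 / 1.073 = 3176.05.
Real growth = 3176.05 / 2773.44 − 1 = 0.1452.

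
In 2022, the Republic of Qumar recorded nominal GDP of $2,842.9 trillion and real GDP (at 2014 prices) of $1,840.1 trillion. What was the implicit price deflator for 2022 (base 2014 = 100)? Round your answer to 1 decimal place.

154.5

implicit price deflator = (Nominal / Real) × 100 = 2842.9 / 1840.1 × 100 = 154.50.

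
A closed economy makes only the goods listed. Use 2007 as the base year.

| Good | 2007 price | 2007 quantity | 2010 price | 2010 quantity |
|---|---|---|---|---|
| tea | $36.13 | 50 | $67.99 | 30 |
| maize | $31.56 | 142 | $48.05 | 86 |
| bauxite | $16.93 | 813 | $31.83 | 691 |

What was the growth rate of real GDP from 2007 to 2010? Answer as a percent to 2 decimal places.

Real GDP 2007 = Nominal GDP 2007 = 36.13·50 + 31.56·142 + 16.93·813 = 20052.11.
Real GDP 2010 (at 2007 prices) = 36.13·30 + 31.56·86 + 16.93·691 = 15496.69.
Real growth = 15496.69/20052.11 − 1 = -0.2272.

-22.72%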